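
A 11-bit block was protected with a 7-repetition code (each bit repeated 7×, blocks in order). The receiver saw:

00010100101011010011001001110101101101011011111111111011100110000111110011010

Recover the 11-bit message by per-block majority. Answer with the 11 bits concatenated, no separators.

01011111010

Block 1 (0001010): 2 ones → 0
Block 2 (0101011): 4 ones → 1
Block 3 (0100110): 3 ones → 0
Block 4 (0100111): 4 ones → 1
Block 5 (0101101): 4 ones → 1
Block 6 (1010110): 4 ones → 1
Block 7 (1111111): 7 ones → 1
Block 8 (1111011): 6 ones → 1
Block 9 (1001100): 3 ones → 0
Block 10 (0011111): 5 ones → 1
Block 11 (0011010): 3 ones → 0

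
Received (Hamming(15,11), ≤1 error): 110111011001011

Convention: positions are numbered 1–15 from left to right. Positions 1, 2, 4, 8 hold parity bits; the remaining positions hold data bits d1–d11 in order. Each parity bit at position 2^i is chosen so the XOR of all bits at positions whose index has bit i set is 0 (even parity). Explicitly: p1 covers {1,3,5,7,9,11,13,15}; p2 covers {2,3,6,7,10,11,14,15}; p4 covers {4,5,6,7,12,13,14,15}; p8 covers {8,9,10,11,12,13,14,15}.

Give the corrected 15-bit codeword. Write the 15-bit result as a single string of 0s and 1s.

110111001001011

s1 (pos 1,3,5,7,9,11,13,15): 1⊕0⊕1⊕0⊕1⊕0⊕0⊕1 = 0
s2 (pos 2,3,6,7,10,11,14,15): 1⊕0⊕1⊕0⊕0⊕0⊕1⊕1 = 0
s4 (pos 4,5,6,7,12,13,14,15): 1⊕1⊕1⊕0⊕1⊕0⊕1⊕1 = 0
s8 (pos 8,9,10,11,12,13,14,15): 1⊕1⊕0⊕0⊕1⊕0⊕1⊕1 = 1
Syndrome s8…s1 = 1000 → error at position 8.
Flip position 8: 110111011001011 → 110111001001011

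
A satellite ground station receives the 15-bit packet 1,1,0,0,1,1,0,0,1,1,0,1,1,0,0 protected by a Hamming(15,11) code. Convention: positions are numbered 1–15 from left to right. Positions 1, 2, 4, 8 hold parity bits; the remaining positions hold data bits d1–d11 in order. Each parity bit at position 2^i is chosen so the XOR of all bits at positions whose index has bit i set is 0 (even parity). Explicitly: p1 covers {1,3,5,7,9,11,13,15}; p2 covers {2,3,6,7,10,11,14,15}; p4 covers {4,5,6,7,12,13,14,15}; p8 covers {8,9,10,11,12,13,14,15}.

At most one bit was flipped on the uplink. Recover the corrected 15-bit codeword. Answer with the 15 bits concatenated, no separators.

100011001101100

s1 (pos 1,3,5,7,9,11,13,15): 1⊕0⊕1⊕0⊕1⊕0⊕1⊕0 = 0
s2 (pos 2,3,6,7,10,11,14,15): 1⊕0⊕1⊕0⊕1⊕0⊕0⊕0 = 1
s4 (pos 4,5,6,7,12,13,14,15): 0⊕1⊕1⊕0⊕1⊕1⊕0⊕0 = 0
s8 (pos 8,9,10,11,12,13,14,15): 0⊕1⊕1⊕0⊕1⊕1⊕0⊕0 = 0
Syndrome s8…s1 = 0010 → error at position 2.
Flip position 2: 110011001101100 → 100011001101100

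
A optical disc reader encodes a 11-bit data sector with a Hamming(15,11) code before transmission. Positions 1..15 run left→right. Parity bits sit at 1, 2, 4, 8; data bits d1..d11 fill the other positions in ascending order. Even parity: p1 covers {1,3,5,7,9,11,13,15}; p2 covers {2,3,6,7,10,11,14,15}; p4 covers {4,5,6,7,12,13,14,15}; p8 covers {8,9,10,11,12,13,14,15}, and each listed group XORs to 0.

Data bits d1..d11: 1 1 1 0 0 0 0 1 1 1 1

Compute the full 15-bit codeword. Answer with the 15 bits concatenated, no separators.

001011000001111

Place data at non-parity positions: p1 p2 1 p4 1 1 0 p8 0 0 0 1 1 1 1
p1 (pos 1,3,5,7,9,11,13,15): XOR of data positions = 1⊕1⊕0⊕0⊕0⊕1⊕1 = 0
p2 (pos 2,3,6,7,10,11,14,15): XOR of data positions = 1⊕1⊕0⊕0⊕0⊕1⊕1 = 0
p4 (pos 4,5,6,7,12,13,14,15): XOR of data positions = 1⊕1⊕0⊕1⊕1⊕1⊕1 = 0
p8 (pos 8,9,10,11,12,13,14,15): XOR of data positions = 0⊕0⊕0⊕1⊕1⊕1⊕1 = 0
Codeword: 001011000001111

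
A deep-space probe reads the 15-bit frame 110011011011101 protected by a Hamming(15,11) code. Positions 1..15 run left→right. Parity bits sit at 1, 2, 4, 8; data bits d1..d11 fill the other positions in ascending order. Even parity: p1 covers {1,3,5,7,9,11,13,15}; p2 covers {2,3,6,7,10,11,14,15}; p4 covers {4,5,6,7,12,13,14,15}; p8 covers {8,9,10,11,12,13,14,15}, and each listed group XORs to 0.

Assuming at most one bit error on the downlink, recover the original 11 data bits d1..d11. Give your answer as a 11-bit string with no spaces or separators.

01101011101

s1 (pos 1,3,5,7,9,11,13,15): 1⊕0⊕1⊕0⊕1⊕1⊕1⊕1 = 0
s2 (pos 2,3,6,7,10,11,14,15): 1⊕0⊕1⊕0⊕0⊕1⊕0⊕1 = 0
s4 (pos 4,5,6,7,12,13,14,15): 0⊕1⊕1⊕0⊕1⊕1⊕0⊕1 = 1
s8 (pos 8,9,10,11,12,13,14,15): 1⊕1⊕0⊕1⊕1⊕1⊕0⊕1 = 0
Syndrome s8…s1 = 0100 → error at position 4.
Flip position 4: 110011011011101 → 110111011011101
Read data bits from positions 3,5,6,7,9,10,11,12,13,14,15: 01101011101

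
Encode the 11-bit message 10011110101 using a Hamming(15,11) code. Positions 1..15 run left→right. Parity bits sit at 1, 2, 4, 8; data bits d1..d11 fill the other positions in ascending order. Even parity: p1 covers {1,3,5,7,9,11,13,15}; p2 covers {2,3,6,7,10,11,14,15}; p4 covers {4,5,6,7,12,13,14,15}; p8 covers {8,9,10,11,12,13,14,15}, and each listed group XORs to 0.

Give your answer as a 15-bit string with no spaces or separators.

011100111110101

Place data at non-parity positions: p1 p2 1 p4 0 0 1 p8 1 1 1 0 1 0 1
p1 (pos 1,3,5,7,9,11,13,15): XOR of data positions = 1⊕0⊕1⊕1⊕1⊕1⊕1 = 0
p2 (pos 2,3,6,7,10,11,14,15): XOR of data positions = 1⊕0⊕1⊕1⊕1⊕0⊕1 = 1
p4 (pos 4,5,6,7,12,13,14,15): XOR of data positions = 0⊕0⊕1⊕0⊕1⊕0⊕1 = 1
p8 (pos 8,9,10,11,12,13,14,15): XOR of data positions = 1⊕1⊕1⊕0⊕1⊕0⊕1 = 1
Codeword: 011100111110101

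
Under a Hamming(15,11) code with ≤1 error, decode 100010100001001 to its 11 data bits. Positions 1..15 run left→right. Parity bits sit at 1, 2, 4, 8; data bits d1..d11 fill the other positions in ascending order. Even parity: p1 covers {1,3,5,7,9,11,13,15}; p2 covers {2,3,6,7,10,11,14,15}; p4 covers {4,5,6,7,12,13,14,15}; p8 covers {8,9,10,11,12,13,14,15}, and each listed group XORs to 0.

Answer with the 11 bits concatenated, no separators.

s1 (pos 1,3,5,7,9,11,13,15): 1⊕0⊕1⊕1⊕0⊕0⊕0⊕1 = 0
s2 (pos 2,3,6,7,10,11,14,15): 0⊕0⊕0⊕1⊕0⊕0⊕0⊕1 = 0
s4 (pos 4,5,6,7,12,13,14,15): 0⊕1⊕0⊕1⊕1⊕0⊕0⊕1 = 0
s8 (pos 8,9,10,11,12,13,14,15): 0⊕0⊕0⊕0⊕1⊕0⊕0⊕1 = 0
Syndrome s8…s1 = 0000 → no error.
Read data bits from positions 3,5,6,7,9,10,11,12,13,14,15: 01010001001

01010001001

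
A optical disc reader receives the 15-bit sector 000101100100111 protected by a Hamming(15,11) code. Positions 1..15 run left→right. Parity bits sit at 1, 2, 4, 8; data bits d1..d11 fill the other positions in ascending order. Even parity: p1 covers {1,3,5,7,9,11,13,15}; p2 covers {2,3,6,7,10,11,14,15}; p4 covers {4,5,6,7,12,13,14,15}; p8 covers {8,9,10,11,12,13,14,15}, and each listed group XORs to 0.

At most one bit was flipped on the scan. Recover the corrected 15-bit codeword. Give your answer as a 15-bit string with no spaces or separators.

s1 (pos 1,3,5,7,9,11,13,15): 0⊕0⊕0⊕1⊕0⊕0⊕1⊕1 = 1
s2 (pos 2,3,6,7,10,11,14,15): 0⊕0⊕1⊕1⊕1⊕0⊕1⊕1 = 1
s4 (pos 4,5,6,7,12,13,14,15): 1⊕0⊕1⊕1⊕0⊕1⊕1⊕1 = 0
s8 (pos 8,9,10,11,12,13,14,15): 0⊕0⊕1⊕0⊕0⊕1⊕1⊕1 = 0
Syndrome s8…s1 = 0011 → error at position 3.
Flip position 3: 000101100100111 → 001101100100111

001101100100111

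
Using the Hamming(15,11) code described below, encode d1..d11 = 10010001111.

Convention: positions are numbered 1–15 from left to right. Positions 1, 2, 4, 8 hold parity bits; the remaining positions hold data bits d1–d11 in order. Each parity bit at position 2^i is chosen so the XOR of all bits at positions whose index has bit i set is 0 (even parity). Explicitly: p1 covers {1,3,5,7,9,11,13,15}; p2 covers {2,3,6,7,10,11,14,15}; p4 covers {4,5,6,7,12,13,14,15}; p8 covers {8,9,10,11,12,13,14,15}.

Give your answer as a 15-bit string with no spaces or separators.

Place data at non-parity positions: p1 p2 1 p4 0 0 1 p8 0 0 0 1 1 1 1
p1 (pos 1,3,5,7,9,11,13,15): XOR of data positions = 1⊕0⊕1⊕0⊕0⊕1⊕1 = 0
p2 (pos 2,3,6,7,10,11,14,15): XOR of data positions = 1⊕0⊕1⊕0⊕0⊕1⊕1 = 0
p4 (pos 4,5,6,7,12,13,14,15): XOR of data positions = 0⊕0⊕1⊕1⊕1⊕1⊕1 = 1
p8 (pos 8,9,10,11,12,13,14,15): XOR of data positions = 0⊕0⊕0⊕1⊕1⊕1⊕1 = 0
Codeword: 001100100001111

001100100001111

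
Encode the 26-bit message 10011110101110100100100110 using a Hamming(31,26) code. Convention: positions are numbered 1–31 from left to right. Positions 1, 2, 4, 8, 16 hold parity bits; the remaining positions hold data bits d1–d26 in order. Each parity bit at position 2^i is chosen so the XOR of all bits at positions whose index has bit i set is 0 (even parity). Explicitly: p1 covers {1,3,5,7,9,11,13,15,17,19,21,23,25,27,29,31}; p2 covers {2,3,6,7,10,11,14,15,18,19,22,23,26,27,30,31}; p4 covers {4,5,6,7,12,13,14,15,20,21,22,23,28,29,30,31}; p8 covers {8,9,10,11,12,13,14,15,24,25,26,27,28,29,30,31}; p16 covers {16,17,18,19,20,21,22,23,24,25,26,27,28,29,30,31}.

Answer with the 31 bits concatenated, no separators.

1111001011101011110100100100110

Place data at non-parity positions: p1 p2 1 p4 0 0 1 p8 1 1 1 0 1 0 1 p16 1 1 0 1 0 0 1 0 0 1 0 0 1 1 0
p1 (pos 1,3,5,7,9,11,13,15,17,19,21,23,25,27,29,31): XOR of data positions = 1⊕0⊕1⊕1⊕1⊕1⊕1⊕1⊕0⊕0⊕1⊕0⊕0⊕1⊕0 = 1
p2 (pos 2,3,6,7,10,11,14,15,18,19,22,23,26,27,30,31): XOR of data positions = 1⊕0⊕1⊕1⊕1⊕0⊕1⊕1⊕0⊕0⊕1⊕1⊕0⊕1⊕0 = 1
p4 (pos 4,5,6,7,12,13,14,15,20,21,22,23,28,29,30,31): XOR of data positions = 0⊕0⊕1⊕0⊕1⊕0⊕1⊕1⊕0⊕0⊕1⊕0⊕1⊕1⊕0 = 1
p8 (pos 8,9,10,11,12,13,14,15,24,25,26,27,28,29,30,31): XOR of data positions = 1⊕1⊕1⊕0⊕1⊕0⊕1⊕0⊕0⊕1⊕0⊕0⊕1⊕1⊕0 = 0
p16 (pos 16,17,18,19,20,21,22,23,24,25,26,27,28,29,30,31): XOR of data positions = 1⊕1⊕0⊕1⊕0⊕0⊕1⊕0⊕0⊕1⊕0⊕0⊕1⊕1⊕0 = 1
Codeword: 1111001011101011110100100100110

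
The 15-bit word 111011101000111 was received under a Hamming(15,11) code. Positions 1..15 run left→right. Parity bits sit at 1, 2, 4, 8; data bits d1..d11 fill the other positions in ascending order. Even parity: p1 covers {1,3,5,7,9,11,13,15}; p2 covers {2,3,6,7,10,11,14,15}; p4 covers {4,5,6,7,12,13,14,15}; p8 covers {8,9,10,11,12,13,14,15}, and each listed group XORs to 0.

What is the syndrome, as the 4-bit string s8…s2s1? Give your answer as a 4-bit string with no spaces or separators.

0001

s1 (pos 1,3,5,7,9,11,13,15): 1⊕1⊕1⊕1⊕1⊕0⊕1⊕1 = 1
s2 (pos 2,3,6,7,10,11,14,15): 1⊕1⊕1⊕1⊕0⊕0⊕1⊕1 = 0
s4 (pos 4,5,6,7,12,13,14,15): 0⊕1⊕1⊕1⊕0⊕1⊕1⊕1 = 0
s8 (pos 8,9,10,11,12,13,14,15): 0⊕1⊕0⊕0⊕0⊕1⊕1⊕1 = 0
Syndrome s8…s1 = 0001 → error at position 1.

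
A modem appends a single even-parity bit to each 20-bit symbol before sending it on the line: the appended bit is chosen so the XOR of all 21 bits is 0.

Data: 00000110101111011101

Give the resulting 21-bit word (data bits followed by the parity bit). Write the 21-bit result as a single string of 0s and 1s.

XOR of the 20 data bits: 0⊕0⊕0⊕0⊕0⊕1⊕1⊕0⊕1⊕0⊕1⊕1⊕1⊕1⊕0⊕1⊕1⊕1⊕0⊕1 = 1
Parity bit = 1 (so all 21 bits XOR to 0).

000001101011110111011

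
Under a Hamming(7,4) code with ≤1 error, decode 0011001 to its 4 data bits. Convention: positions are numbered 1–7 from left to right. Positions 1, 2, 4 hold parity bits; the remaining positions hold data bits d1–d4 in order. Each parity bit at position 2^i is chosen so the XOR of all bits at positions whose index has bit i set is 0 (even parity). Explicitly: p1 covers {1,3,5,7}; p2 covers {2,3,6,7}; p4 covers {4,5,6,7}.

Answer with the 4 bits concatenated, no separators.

s1 (pos 1,3,5,7): 0⊕1⊕0⊕1 = 0
s2 (pos 2,3,6,7): 0⊕1⊕0⊕1 = 0
s4 (pos 4,5,6,7): 1⊕0⊕0⊕1 = 0
Syndrome s4…s1 = 000 → no error.
Read data bits from positions 3,5,6,7: 1001

1001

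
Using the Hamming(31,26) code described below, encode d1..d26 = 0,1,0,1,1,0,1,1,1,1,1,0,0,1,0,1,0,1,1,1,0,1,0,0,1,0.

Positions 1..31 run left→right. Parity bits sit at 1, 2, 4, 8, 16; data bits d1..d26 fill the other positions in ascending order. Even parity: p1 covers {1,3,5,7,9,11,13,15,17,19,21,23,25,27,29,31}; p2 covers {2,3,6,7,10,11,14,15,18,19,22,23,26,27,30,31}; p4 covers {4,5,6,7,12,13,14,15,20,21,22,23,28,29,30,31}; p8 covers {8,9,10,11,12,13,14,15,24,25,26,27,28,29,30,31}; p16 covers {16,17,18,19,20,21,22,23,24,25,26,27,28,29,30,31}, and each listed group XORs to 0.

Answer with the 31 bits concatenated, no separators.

Place data at non-parity positions: p1 p2 0 p4 1 0 1 p8 1 0 1 1 1 1 1 p16 0 0 1 0 1 0 1 1 1 0 1 0 0 1 0
p1 (pos 1,3,5,7,9,11,13,15,17,19,21,23,25,27,29,31): XOR of data positions = 0⊕1⊕1⊕1⊕1⊕1⊕1⊕0⊕1⊕1⊕1⊕1⊕1⊕0⊕0 = 1
p2 (pos 2,3,6,7,10,11,14,15,18,19,22,23,26,27,30,31): XOR of data positions = 0⊕0⊕1⊕0⊕1⊕1⊕1⊕0⊕1⊕0⊕1⊕0⊕1⊕1⊕0 = 0
p4 (pos 4,5,6,7,12,13,14,15,20,21,22,23,28,29,30,31): XOR of data positions = 1⊕0⊕1⊕1⊕1⊕1⊕1⊕0⊕1⊕0⊕1⊕0⊕0⊕1⊕0 = 1
p8 (pos 8,9,10,11,12,13,14,15,24,25,26,27,28,29,30,31): XOR of data positions = 1⊕0⊕1⊕1⊕1⊕1⊕1⊕1⊕1⊕0⊕1⊕0⊕0⊕1⊕0 = 0
p16 (pos 16,17,18,19,20,21,22,23,24,25,26,27,28,29,30,31): XOR of data positions = 0⊕0⊕1⊕0⊕1⊕0⊕1⊕1⊕1⊕0⊕1⊕0⊕0⊕1⊕0 = 1
Codeword: 1001101010111111001010111010010

1001101010111111001010111010010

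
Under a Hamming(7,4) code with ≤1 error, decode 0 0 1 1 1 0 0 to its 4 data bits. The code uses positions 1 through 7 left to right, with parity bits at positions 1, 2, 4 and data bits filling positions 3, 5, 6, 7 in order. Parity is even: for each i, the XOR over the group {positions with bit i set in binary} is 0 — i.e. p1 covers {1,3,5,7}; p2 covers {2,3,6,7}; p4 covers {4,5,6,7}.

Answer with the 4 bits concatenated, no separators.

s1 (pos 1,3,5,7): 0⊕1⊕1⊕0 = 0
s2 (pos 2,3,6,7): 0⊕1⊕0⊕0 = 1
s4 (pos 4,5,6,7): 1⊕1⊕0⊕0 = 0
Syndrome s4…s1 = 010 → error at position 2.
Flip position 2: 0011100 → 0111100
Read data bits from positions 3,5,6,7: 1100

1100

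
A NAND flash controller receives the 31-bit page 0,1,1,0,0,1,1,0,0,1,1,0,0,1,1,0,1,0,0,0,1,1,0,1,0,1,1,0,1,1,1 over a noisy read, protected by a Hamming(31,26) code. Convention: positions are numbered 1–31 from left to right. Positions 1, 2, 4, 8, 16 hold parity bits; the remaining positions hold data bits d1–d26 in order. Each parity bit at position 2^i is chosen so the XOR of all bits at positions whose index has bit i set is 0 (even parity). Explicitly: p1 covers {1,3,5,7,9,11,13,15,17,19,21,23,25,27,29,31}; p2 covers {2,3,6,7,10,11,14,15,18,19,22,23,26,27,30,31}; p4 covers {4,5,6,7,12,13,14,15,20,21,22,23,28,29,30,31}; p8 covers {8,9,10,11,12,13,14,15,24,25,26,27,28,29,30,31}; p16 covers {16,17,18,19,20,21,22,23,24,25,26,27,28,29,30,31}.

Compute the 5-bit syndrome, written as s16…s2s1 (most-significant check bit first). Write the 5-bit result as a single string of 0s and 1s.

s1 (pos 1,3,5,7,9,11,13,15,17,19,21,23,25,27,29,31): 0⊕1⊕0⊕1⊕0⊕1⊕0⊕1⊕1⊕0⊕1⊕0⊕0⊕1⊕1⊕1 = 1
s2 (pos 2,3,6,7,10,11,14,15,18,19,22,23,26,27,30,31): 1⊕1⊕1⊕1⊕1⊕1⊕1⊕1⊕0⊕0⊕1⊕0⊕1⊕1⊕1⊕1 = 1
s4 (pos 4,5,6,7,12,13,14,15,20,21,22,23,28,29,30,31): 0⊕0⊕1⊕1⊕0⊕0⊕1⊕1⊕0⊕1⊕1⊕0⊕0⊕1⊕1⊕1 = 1
s8 (pos 8,9,10,11,12,13,14,15,24,25,26,27,28,29,30,31): 0⊕0⊕1⊕1⊕0⊕0⊕1⊕1⊕1⊕0⊕1⊕1⊕0⊕1⊕1⊕1 = 0
s16 (pos 16,17,18,19,20,21,22,23,24,25,26,27,28,29,30,31): 0⊕1⊕0⊕0⊕0⊕1⊕1⊕0⊕1⊕0⊕1⊕1⊕0⊕1⊕1⊕1 = 1
Syndrome s16…s1 = 10111 → error at position 23.

10111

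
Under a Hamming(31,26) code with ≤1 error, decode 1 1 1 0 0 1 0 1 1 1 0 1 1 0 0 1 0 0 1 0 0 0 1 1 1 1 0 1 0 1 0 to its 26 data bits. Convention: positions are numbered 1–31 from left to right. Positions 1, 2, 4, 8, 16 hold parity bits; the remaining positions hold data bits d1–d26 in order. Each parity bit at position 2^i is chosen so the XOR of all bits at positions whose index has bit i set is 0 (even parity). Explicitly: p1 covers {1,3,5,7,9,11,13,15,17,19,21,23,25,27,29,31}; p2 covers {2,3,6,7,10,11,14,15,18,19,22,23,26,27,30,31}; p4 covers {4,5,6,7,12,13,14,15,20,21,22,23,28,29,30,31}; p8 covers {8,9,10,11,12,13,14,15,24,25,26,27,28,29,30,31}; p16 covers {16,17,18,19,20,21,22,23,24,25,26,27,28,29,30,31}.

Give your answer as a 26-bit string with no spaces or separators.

10101101100001000111101010

s1 (pos 1,3,5,7,9,11,13,15,17,19,21,23,25,27,29,31): 1⊕1⊕0⊕0⊕1⊕0⊕1⊕0⊕0⊕1⊕0⊕1⊕1⊕0⊕0⊕0 = 1
s2 (pos 2,3,6,7,10,11,14,15,18,19,22,23,26,27,30,31): 1⊕1⊕1⊕0⊕1⊕0⊕0⊕0⊕0⊕1⊕0⊕1⊕1⊕0⊕1⊕0 = 0
s4 (pos 4,5,6,7,12,13,14,15,20,21,22,23,28,29,30,31): 0⊕0⊕1⊕0⊕1⊕1⊕0⊕0⊕0⊕0⊕0⊕1⊕1⊕0⊕1⊕0 = 0
s8 (pos 8,9,10,11,12,13,14,15,24,25,26,27,28,29,30,31): 1⊕1⊕1⊕0⊕1⊕1⊕0⊕0⊕1⊕1⊕1⊕0⊕1⊕0⊕1⊕0 = 0
s16 (pos 16,17,18,19,20,21,22,23,24,25,26,27,28,29,30,31): 1⊕0⊕0⊕1⊕0⊕0⊕0⊕1⊕1⊕1⊕1⊕0⊕1⊕0⊕1⊕0 = 0
Syndrome s16…s1 = 00001 → error at position 1.
Flip position 1: 1110010111011001001000111101010 → 0110010111011001001000111101010
Read data bits from positions 3,5,6,7,9,10,11,12,13,14,15,17,18,19,20,21,22,23,24,25,26,27,28,29,30,31: 10101101100001000111101010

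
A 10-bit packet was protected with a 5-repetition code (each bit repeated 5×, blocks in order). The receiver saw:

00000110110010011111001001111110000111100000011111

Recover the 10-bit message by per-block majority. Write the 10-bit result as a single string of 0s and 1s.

Block 1 (00000): 0 ones → 0
Block 2 (11011): 4 ones → 1
Block 3 (00100): 1 one → 0
Block 4 (11111): 5 ones → 1
Block 5 (00100): 1 one → 0
Block 6 (11111): 5 ones → 1
Block 7 (10000): 1 one → 0
Block 8 (11110): 4 ones → 1
Block 9 (00000): 0 ones → 0
Block 10 (11111): 5 ones → 1

0101010101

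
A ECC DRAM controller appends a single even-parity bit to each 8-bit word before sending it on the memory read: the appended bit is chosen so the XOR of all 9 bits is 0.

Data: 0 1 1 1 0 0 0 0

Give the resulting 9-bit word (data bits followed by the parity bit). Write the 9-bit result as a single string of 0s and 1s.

011100001

XOR of the 8 data bits: 0⊕1⊕1⊕1⊕0⊕0⊕0⊕0 = 1
Parity bit = 1 (so all 9 bits XOR to 0).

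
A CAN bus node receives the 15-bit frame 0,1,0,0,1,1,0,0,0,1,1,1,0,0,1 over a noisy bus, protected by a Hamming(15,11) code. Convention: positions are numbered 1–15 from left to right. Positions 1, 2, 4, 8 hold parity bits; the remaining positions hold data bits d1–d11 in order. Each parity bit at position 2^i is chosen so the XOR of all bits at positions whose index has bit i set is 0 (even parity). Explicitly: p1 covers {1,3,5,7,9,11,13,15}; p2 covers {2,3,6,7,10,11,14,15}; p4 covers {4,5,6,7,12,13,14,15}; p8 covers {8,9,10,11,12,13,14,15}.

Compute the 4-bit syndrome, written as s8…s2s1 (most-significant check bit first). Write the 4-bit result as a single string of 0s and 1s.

0011

s1 (pos 1,3,5,7,9,11,13,15): 0⊕0⊕1⊕0⊕0⊕1⊕0⊕1 = 1
s2 (pos 2,3,6,7,10,11,14,15): 1⊕0⊕1⊕0⊕1⊕1⊕0⊕1 = 1
s4 (pos 4,5,6,7,12,13,14,15): 0⊕1⊕1⊕0⊕1⊕0⊕0⊕1 = 0
s8 (pos 8,9,10,11,12,13,14,15): 0⊕0⊕1⊕1⊕1⊕0⊕0⊕1 = 0
Syndrome s8…s1 = 0011 → error at position 3.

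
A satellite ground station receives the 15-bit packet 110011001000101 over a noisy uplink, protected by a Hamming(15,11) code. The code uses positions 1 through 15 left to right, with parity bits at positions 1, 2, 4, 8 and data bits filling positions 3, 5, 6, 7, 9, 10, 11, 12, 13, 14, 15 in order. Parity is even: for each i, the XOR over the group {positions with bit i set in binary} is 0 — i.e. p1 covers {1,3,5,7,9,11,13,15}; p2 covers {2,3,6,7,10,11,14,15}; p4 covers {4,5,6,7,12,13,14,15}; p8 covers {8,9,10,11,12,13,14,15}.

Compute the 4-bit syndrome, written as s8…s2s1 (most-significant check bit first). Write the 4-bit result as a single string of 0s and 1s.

s1 (pos 1,3,5,7,9,11,13,15): 1⊕0⊕1⊕0⊕1⊕0⊕1⊕1 = 1
s2 (pos 2,3,6,7,10,11,14,15): 1⊕0⊕1⊕0⊕0⊕0⊕0⊕1 = 1
s4 (pos 4,5,6,7,12,13,14,15): 0⊕1⊕1⊕0⊕0⊕1⊕0⊕1 = 0
s8 (pos 8,9,10,11,12,13,14,15): 0⊕1⊕0⊕0⊕0⊕1⊕0⊕1 = 1
Syndrome s8…s1 = 1011 → error at position 11.

1011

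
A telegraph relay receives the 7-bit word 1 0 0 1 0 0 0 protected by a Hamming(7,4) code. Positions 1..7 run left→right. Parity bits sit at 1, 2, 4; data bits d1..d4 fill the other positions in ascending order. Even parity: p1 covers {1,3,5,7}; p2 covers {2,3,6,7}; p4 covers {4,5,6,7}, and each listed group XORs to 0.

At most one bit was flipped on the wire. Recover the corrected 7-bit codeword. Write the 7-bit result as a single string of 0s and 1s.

1001100

s1 (pos 1,3,5,7): 1⊕0⊕0⊕0 = 1
s2 (pos 2,3,6,7): 0⊕0⊕0⊕0 = 0
s4 (pos 4,5,6,7): 1⊕0⊕0⊕0 = 1
Syndrome s4…s1 = 101 → error at position 5.
Flip position 5: 1001000 → 1001100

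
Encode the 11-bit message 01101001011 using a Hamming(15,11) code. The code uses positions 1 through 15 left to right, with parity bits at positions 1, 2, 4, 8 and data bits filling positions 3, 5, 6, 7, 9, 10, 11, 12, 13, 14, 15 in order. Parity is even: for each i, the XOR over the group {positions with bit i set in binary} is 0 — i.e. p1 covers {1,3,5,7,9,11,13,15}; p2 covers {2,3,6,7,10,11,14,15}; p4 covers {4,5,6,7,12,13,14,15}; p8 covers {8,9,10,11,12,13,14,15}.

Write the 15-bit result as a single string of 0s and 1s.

110111001001011

Place data at non-parity positions: p1 p2 0 p4 1 1 0 p8 1 0 0 1 0 1 1
p1 (pos 1,3,5,7,9,11,13,15): XOR of data positions = 0⊕1⊕0⊕1⊕0⊕0⊕1 = 1
p2 (pos 2,3,6,7,10,11,14,15): XOR of data positions = 0⊕1⊕0⊕0⊕0⊕1⊕1 = 1
p4 (pos 4,5,6,7,12,13,14,15): XOR of data positions = 1⊕1⊕0⊕1⊕0⊕1⊕1 = 1
p8 (pos 8,9,10,11,12,13,14,15): XOR of data positions = 1⊕0⊕0⊕1⊕0⊕1⊕1 = 0
Codeword: 110111001001011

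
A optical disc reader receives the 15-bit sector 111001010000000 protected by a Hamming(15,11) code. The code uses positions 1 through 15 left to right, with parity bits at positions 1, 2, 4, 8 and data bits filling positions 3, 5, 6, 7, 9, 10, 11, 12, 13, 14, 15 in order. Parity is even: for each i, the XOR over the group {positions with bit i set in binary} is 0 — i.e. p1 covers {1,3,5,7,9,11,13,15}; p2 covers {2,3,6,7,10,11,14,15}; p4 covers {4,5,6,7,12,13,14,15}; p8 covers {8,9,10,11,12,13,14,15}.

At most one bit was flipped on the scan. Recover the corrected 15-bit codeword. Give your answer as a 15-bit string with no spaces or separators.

111001010000010

s1 (pos 1,3,5,7,9,11,13,15): 1⊕1⊕0⊕0⊕0⊕0⊕0⊕0 = 0
s2 (pos 2,3,6,7,10,11,14,15): 1⊕1⊕1⊕0⊕0⊕0⊕0⊕0 = 1
s4 (pos 4,5,6,7,12,13,14,15): 0⊕0⊕1⊕0⊕0⊕0⊕0⊕0 = 1
s8 (pos 8,9,10,11,12,13,14,15): 1⊕0⊕0⊕0⊕0⊕0⊕0⊕0 = 1
Syndrome s8…s1 = 1110 → error at position 14.
Flip position 14: 111001010000000 → 111001010000010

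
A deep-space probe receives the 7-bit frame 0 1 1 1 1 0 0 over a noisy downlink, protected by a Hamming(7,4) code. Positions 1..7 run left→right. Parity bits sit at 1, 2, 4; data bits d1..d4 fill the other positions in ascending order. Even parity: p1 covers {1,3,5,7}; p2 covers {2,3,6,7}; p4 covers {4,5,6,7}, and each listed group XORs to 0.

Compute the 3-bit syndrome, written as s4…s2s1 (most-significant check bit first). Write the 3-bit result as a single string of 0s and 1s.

000

s1 (pos 1,3,5,7): 0⊕1⊕1⊕0 = 0
s2 (pos 2,3,6,7): 1⊕1⊕0⊕0 = 0
s4 (pos 4,5,6,7): 1⊕1⊕0⊕0 = 0
Syndrome s4…s1 = 000 → no error.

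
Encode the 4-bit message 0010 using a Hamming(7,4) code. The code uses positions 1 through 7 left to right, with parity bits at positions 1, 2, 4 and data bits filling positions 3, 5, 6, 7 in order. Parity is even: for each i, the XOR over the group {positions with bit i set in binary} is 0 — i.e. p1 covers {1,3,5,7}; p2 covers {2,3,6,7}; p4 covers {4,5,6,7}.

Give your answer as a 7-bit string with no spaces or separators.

0101010

Place data at non-parity positions: p1 p2 0 p4 0 1 0
p1 (pos 1,3,5,7): XOR of data positions = 0⊕0⊕0 = 0
p2 (pos 2,3,6,7): XOR of data positions = 0⊕1⊕0 = 1
p4 (pos 4,5,6,7): XOR of data positions = 0⊕1⊕0 = 1
Codeword: 0101010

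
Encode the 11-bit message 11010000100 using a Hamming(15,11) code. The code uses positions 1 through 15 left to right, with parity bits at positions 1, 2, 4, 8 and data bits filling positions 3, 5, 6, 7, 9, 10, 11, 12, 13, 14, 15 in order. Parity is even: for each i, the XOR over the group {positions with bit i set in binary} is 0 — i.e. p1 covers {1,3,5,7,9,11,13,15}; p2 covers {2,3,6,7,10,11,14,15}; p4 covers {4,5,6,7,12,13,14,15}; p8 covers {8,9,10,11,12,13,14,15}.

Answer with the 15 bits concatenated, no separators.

001110110000100

Place data at non-parity positions: p1 p2 1 p4 1 0 1 p8 0 0 0 0 1 0 0
p1 (pos 1,3,5,7,9,11,13,15): XOR of data positions = 1⊕1⊕1⊕0⊕0⊕1⊕0 = 0
p2 (pos 2,3,6,7,10,11,14,15): XOR of data positions = 1⊕0⊕1⊕0⊕0⊕0⊕0 = 0
p4 (pos 4,5,6,7,12,13,14,15): XOR of data positions = 1⊕0⊕1⊕0⊕1⊕0⊕0 = 1
p8 (pos 8,9,10,11,12,13,14,15): XOR of data positions = 0⊕0⊕0⊕0⊕1⊕0⊕0 = 1
Codeword: 001110110000100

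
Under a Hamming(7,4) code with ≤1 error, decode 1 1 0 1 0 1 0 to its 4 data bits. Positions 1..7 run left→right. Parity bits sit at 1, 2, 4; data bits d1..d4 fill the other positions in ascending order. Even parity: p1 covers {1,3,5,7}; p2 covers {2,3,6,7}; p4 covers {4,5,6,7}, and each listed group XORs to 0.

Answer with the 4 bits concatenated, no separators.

0010

s1 (pos 1,3,5,7): 1⊕0⊕0⊕0 = 1
s2 (pos 2,3,6,7): 1⊕0⊕1⊕0 = 0
s4 (pos 4,5,6,7): 1⊕0⊕1⊕0 = 0
Syndrome s4…s1 = 001 → error at position 1.
Flip position 1: 1101010 → 0101010
Read data bits from positions 3,5,6,7: 0010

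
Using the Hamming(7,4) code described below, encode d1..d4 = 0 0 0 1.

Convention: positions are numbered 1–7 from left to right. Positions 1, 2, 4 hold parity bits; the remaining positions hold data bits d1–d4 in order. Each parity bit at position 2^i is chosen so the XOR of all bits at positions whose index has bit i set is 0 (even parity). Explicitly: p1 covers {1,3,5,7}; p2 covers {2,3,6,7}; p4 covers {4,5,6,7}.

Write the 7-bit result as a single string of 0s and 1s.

Place data at non-parity positions: p1 p2 0 p4 0 0 1
p1 (pos 1,3,5,7): XOR of data positions = 0⊕0⊕1 = 1
p2 (pos 2,3,6,7): XOR of data positions = 0⊕0⊕1 = 1
p4 (pos 4,5,6,7): XOR of data positions = 0⊕0⊕1 = 1
Codeword: 1101001

1101001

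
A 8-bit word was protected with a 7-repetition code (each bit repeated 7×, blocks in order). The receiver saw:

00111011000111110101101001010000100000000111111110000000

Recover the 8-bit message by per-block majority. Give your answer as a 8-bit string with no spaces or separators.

Block 1 (0011101): 4 ones → 1
Block 2 (1000111): 4 ones → 1
Block 3 (1101011): 5 ones → 1
Block 4 (0100101): 3 ones → 0
Block 5 (0000100): 1 one → 0
Block 6 (0000001): 1 one → 0
Block 7 (1111111): 7 ones → 1
Block 8 (0000000): 0 ones → 0

11100010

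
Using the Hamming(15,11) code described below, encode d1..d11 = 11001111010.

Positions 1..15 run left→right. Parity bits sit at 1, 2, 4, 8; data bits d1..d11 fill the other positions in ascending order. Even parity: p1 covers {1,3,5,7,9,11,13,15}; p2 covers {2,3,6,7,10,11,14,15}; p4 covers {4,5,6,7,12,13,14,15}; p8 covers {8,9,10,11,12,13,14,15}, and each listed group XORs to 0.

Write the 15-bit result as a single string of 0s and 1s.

001110011111010

Place data at non-parity positions: p1 p2 1 p4 1 0 0 p8 1 1 1 1 0 1 0
p1 (pos 1,3,5,7,9,11,13,15): XOR of data positions = 1⊕1⊕0⊕1⊕1⊕0⊕0 = 0
p2 (pos 2,3,6,7,10,11,14,15): XOR of data positions = 1⊕0⊕0⊕1⊕1⊕1⊕0 = 0
p4 (pos 4,5,6,7,12,13,14,15): XOR of data positions = 1⊕0⊕0⊕1⊕0⊕1⊕0 = 1
p8 (pos 8,9,10,11,12,13,14,15): XOR of data positions = 1⊕1⊕1⊕1⊕0⊕1⊕0 = 1
Codeword: 001110011111010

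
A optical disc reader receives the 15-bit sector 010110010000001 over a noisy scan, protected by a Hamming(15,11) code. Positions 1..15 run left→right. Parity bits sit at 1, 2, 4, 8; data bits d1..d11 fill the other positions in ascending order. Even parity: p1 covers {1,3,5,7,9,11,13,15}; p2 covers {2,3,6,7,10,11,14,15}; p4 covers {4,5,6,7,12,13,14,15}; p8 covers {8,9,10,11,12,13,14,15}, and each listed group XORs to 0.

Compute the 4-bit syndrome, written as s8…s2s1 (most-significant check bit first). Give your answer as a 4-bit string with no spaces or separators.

s1 (pos 1,3,5,7,9,11,13,15): 0⊕0⊕1⊕0⊕0⊕0⊕0⊕1 = 0
s2 (pos 2,3,6,7,10,11,14,15): 1⊕0⊕0⊕0⊕0⊕0⊕0⊕1 = 0
s4 (pos 4,5,6,7,12,13,14,15): 1⊕1⊕0⊕0⊕0⊕0⊕0⊕1 = 1
s8 (pos 8,9,10,11,12,13,14,15): 1⊕0⊕0⊕0⊕0⊕0⊕0⊕1 = 0
Syndrome s8…s1 = 0100 → error at position 4.

0100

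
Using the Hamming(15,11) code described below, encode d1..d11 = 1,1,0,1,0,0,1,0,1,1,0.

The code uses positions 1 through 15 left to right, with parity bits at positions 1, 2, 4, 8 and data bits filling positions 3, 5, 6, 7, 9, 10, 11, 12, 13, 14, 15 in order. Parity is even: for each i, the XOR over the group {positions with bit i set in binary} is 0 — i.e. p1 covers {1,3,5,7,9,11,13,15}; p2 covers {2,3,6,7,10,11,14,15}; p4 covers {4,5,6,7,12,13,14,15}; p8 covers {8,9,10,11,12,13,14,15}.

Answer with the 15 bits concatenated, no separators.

Place data at non-parity positions: p1 p2 1 p4 1 0 1 p8 0 0 1 0 1 1 0
p1 (pos 1,3,5,7,9,11,13,15): XOR of data positions = 1⊕1⊕1⊕0⊕1⊕1⊕0 = 1
p2 (pos 2,3,6,7,10,11,14,15): XOR of data positions = 1⊕0⊕1⊕0⊕1⊕1⊕0 = 0
p4 (pos 4,5,6,7,12,13,14,15): XOR of data positions = 1⊕0⊕1⊕0⊕1⊕1⊕0 = 0
p8 (pos 8,9,10,11,12,13,14,15): XOR of data positions = 0⊕0⊕1⊕0⊕1⊕1⊕0 = 1
Codeword: 101010110010110

101010110010110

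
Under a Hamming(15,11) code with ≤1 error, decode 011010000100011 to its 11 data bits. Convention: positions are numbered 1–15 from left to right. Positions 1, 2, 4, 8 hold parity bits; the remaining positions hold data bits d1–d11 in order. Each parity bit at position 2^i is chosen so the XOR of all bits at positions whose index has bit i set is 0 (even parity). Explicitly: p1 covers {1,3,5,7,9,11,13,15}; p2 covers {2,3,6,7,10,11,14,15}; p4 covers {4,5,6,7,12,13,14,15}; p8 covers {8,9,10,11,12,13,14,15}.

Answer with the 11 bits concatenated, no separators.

s1 (pos 1,3,5,7,9,11,13,15): 0⊕1⊕1⊕0⊕0⊕0⊕0⊕1 = 1
s2 (pos 2,3,6,7,10,11,14,15): 1⊕1⊕0⊕0⊕1⊕0⊕1⊕1 = 1
s4 (pos 4,5,6,7,12,13,14,15): 0⊕1⊕0⊕0⊕0⊕0⊕1⊕1 = 1
s8 (pos 8,9,10,11,12,13,14,15): 0⊕0⊕1⊕0⊕0⊕0⊕1⊕1 = 1
Syndrome s8…s1 = 1111 → error at position 15.
Flip position 15: 011010000100011 → 011010000100010
Read data bits from positions 3,5,6,7,9,10,11,12,13,14,15: 11000100010

11000100010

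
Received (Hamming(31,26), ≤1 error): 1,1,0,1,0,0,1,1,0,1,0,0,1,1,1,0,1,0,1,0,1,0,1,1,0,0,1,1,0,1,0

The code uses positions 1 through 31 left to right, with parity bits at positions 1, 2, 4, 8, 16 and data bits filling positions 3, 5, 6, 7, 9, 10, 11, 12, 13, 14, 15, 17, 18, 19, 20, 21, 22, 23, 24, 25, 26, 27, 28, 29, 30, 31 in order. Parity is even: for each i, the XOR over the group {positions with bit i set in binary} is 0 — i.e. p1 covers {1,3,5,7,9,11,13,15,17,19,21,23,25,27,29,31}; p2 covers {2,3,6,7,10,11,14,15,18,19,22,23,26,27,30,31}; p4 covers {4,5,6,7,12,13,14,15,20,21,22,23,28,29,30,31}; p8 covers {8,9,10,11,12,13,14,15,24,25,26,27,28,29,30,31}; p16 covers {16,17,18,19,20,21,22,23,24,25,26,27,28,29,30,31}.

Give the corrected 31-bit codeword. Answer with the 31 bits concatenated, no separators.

1101001101001100101010110011010

s1 (pos 1,3,5,7,9,11,13,15,17,19,21,23,25,27,29,31): 1⊕0⊕0⊕1⊕0⊕0⊕1⊕1⊕1⊕1⊕1⊕1⊕0⊕1⊕0⊕0 = 1
s2 (pos 2,3,6,7,10,11,14,15,18,19,22,23,26,27,30,31): 1⊕0⊕0⊕1⊕1⊕0⊕1⊕1⊕0⊕1⊕0⊕1⊕0⊕1⊕1⊕0 = 1
s4 (pos 4,5,6,7,12,13,14,15,20,21,22,23,28,29,30,31): 1⊕0⊕0⊕1⊕0⊕1⊕1⊕1⊕0⊕1⊕0⊕1⊕1⊕0⊕1⊕0 = 1
s8 (pos 8,9,10,11,12,13,14,15,24,25,26,27,28,29,30,31): 1⊕0⊕1⊕0⊕0⊕1⊕1⊕1⊕1⊕0⊕0⊕1⊕1⊕0⊕1⊕0 = 1
s16 (pos 16,17,18,19,20,21,22,23,24,25,26,27,28,29,30,31): 0⊕1⊕0⊕1⊕0⊕1⊕0⊕1⊕1⊕0⊕0⊕1⊕1⊕0⊕1⊕0 = 0
Syndrome s16…s1 = 01111 → error at position 15.
Flip position 15: 1101001101001110101010110011010 → 1101001101001100101010110011010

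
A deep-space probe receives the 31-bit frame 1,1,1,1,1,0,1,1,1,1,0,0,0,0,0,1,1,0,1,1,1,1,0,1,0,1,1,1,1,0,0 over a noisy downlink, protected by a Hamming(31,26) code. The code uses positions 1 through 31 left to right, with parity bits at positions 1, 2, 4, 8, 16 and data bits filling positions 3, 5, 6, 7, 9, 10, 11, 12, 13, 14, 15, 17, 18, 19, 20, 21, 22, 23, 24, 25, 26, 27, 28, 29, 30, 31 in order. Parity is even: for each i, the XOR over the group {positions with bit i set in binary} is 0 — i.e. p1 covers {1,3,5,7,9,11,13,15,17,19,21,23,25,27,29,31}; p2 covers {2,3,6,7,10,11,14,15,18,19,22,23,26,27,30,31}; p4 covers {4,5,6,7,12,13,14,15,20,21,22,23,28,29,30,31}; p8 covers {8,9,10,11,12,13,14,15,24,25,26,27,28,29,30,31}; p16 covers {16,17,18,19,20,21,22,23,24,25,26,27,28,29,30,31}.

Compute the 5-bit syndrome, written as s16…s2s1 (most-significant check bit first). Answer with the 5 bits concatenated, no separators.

s1 (pos 1,3,5,7,9,11,13,15,17,19,21,23,25,27,29,31): 1⊕1⊕1⊕1⊕1⊕0⊕0⊕0⊕1⊕1⊕1⊕0⊕0⊕1⊕1⊕0 = 0
s2 (pos 2,3,6,7,10,11,14,15,18,19,22,23,26,27,30,31): 1⊕1⊕0⊕1⊕1⊕0⊕0⊕0⊕0⊕1⊕1⊕0⊕1⊕1⊕0⊕0 = 0
s4 (pos 4,5,6,7,12,13,14,15,20,21,22,23,28,29,30,31): 1⊕1⊕0⊕1⊕0⊕0⊕0⊕0⊕1⊕1⊕1⊕0⊕1⊕1⊕0⊕0 = 0
s8 (pos 8,9,10,11,12,13,14,15,24,25,26,27,28,29,30,31): 1⊕1⊕1⊕0⊕0⊕0⊕0⊕0⊕1⊕0⊕1⊕1⊕1⊕1⊕0⊕0 = 0
s16 (pos 16,17,18,19,20,21,22,23,24,25,26,27,28,29,30,31): 1⊕1⊕0⊕1⊕1⊕1⊕1⊕0⊕1⊕0⊕1⊕1⊕1⊕1⊕0⊕0 = 1
Syndrome s16…s1 = 10000 → error at position 16.

10000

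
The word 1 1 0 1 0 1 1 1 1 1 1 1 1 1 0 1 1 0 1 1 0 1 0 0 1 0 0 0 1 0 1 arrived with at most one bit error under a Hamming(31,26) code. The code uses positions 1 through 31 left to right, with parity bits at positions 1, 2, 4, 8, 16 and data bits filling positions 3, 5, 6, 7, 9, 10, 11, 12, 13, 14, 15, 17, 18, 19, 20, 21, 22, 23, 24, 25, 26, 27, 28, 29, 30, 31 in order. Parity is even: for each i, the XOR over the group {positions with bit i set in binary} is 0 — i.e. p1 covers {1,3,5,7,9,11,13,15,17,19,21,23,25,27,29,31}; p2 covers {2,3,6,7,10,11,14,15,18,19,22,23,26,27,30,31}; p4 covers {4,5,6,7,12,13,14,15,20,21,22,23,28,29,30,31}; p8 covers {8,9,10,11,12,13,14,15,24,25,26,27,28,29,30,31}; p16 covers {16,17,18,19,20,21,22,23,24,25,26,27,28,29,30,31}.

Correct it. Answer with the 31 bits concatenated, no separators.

s1 (pos 1,3,5,7,9,11,13,15,17,19,21,23,25,27,29,31): 1⊕0⊕0⊕1⊕1⊕1⊕1⊕0⊕1⊕1⊕0⊕0⊕1⊕0⊕1⊕1 = 0
s2 (pos 2,3,6,7,10,11,14,15,18,19,22,23,26,27,30,31): 1⊕0⊕1⊕1⊕1⊕1⊕1⊕0⊕0⊕1⊕1⊕0⊕0⊕0⊕0⊕1 = 1
s4 (pos 4,5,6,7,12,13,14,15,20,21,22,23,28,29,30,31): 1⊕0⊕1⊕1⊕1⊕1⊕1⊕0⊕1⊕0⊕1⊕0⊕0⊕1⊕0⊕1 = 0
s8 (pos 8,9,10,11,12,13,14,15,24,25,26,27,28,29,30,31): 1⊕1⊕1⊕1⊕1⊕1⊕1⊕0⊕0⊕1⊕0⊕0⊕0⊕1⊕0⊕1 = 0
s16 (pos 16,17,18,19,20,21,22,23,24,25,26,27,28,29,30,31): 1⊕1⊕0⊕1⊕1⊕0⊕1⊕0⊕0⊕1⊕0⊕0⊕0⊕1⊕0⊕1 = 0
Syndrome s16…s1 = 00010 → error at position 2.
Flip position 2: 1101011111111101101101001000101 → 1001011111111101101101001000101

1001011111111101101101001000101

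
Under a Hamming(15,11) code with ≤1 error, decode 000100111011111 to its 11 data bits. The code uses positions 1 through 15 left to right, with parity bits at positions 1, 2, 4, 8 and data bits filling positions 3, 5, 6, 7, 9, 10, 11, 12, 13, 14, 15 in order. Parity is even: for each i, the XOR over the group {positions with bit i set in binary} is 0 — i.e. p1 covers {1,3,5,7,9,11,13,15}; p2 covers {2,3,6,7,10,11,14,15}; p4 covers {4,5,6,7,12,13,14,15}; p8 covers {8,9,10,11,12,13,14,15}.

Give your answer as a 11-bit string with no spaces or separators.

s1 (pos 1,3,5,7,9,11,13,15): 0⊕0⊕0⊕1⊕1⊕1⊕1⊕1 = 1
s2 (pos 2,3,6,7,10,11,14,15): 0⊕0⊕0⊕1⊕0⊕1⊕1⊕1 = 0
s4 (pos 4,5,6,7,12,13,14,15): 1⊕0⊕0⊕1⊕1⊕1⊕1⊕1 = 0
s8 (pos 8,9,10,11,12,13,14,15): 1⊕1⊕0⊕1⊕1⊕1⊕1⊕1 = 1
Syndrome s8…s1 = 1001 → error at position 9.
Flip position 9: 000100111011111 → 000100110011111
Read data bits from positions 3,5,6,7,9,10,11,12,13,14,15: 00010011111

00010011111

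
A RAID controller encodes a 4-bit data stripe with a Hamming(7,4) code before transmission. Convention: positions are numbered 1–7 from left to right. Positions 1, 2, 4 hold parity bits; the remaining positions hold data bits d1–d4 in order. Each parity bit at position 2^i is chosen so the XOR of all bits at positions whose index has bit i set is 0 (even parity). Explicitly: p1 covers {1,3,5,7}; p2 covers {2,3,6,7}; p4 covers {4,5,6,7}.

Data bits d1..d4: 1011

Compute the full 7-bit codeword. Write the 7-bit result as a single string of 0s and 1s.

Place data at non-parity positions: p1 p2 1 p4 0 1 1
p1 (pos 1,3,5,7): XOR of data positions = 1⊕0⊕1 = 0
p2 (pos 2,3,6,7): XOR of data positions = 1⊕1⊕1 = 1
p4 (pos 4,5,6,7): XOR of data positions = 0⊕1⊕1 = 0
Codeword: 0110011

0110011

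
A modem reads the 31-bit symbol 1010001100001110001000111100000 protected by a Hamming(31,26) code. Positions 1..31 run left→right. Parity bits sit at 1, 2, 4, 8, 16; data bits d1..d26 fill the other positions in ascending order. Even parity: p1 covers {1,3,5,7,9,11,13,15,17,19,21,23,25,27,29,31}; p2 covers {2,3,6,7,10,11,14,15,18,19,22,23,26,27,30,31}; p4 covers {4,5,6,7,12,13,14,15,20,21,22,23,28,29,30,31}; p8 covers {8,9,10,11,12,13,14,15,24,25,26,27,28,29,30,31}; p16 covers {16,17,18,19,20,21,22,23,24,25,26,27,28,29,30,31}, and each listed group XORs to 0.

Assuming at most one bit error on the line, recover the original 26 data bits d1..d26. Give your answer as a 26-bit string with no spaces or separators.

10010000111001000111100010

s1 (pos 1,3,5,7,9,11,13,15,17,19,21,23,25,27,29,31): 1⊕1⊕0⊕1⊕0⊕0⊕1⊕1⊕0⊕1⊕0⊕1⊕1⊕0⊕0⊕0 = 0
s2 (pos 2,3,6,7,10,11,14,15,18,19,22,23,26,27,30,31): 0⊕1⊕0⊕1⊕0⊕0⊕1⊕1⊕0⊕1⊕0⊕1⊕1⊕0⊕0⊕0 = 1
s4 (pos 4,5,6,7,12,13,14,15,20,21,22,23,28,29,30,31): 0⊕0⊕0⊕1⊕0⊕1⊕1⊕1⊕0⊕0⊕0⊕1⊕0⊕0⊕0⊕0 = 1
s8 (pos 8,9,10,11,12,13,14,15,24,25,26,27,28,29,30,31): 1⊕0⊕0⊕0⊕0⊕1⊕1⊕1⊕1⊕1⊕1⊕0⊕0⊕0⊕0⊕0 = 1
s16 (pos 16,17,18,19,20,21,22,23,24,25,26,27,28,29,30,31): 0⊕0⊕0⊕1⊕0⊕0⊕0⊕1⊕1⊕1⊕1⊕0⊕0⊕0⊕0⊕0 = 1
Syndrome s16…s1 = 11110 → error at position 30.
Flip position 30: 1010001100001110001000111100000 → 1010001100001110001000111100010
Read data bits from positions 3,5,6,7,9,10,11,12,13,14,15,17,18,19,20,21,22,23,24,25,26,27,28,29,30,31: 10010000111001000111100010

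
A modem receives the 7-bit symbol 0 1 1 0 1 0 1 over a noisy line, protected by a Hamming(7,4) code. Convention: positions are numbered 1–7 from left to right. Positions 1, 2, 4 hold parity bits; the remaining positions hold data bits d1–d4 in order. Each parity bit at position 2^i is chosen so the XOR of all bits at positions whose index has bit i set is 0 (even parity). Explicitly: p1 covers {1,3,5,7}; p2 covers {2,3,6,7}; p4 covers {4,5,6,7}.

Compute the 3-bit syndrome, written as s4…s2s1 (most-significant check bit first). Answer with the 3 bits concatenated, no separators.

s1 (pos 1,3,5,7): 0⊕1⊕1⊕1 = 1
s2 (pos 2,3,6,7): 1⊕1⊕0⊕1 = 1
s4 (pos 4,5,6,7): 0⊕1⊕0⊕1 = 0
Syndrome s4…s1 = 011 → error at position 3.

011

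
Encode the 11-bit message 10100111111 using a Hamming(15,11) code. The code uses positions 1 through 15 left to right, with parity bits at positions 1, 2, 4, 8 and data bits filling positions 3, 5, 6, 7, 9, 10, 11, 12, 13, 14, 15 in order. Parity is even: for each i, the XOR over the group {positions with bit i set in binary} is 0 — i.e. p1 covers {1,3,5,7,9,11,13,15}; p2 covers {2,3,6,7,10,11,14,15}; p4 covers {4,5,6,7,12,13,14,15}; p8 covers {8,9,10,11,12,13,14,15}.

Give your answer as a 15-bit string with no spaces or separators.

Place data at non-parity positions: p1 p2 1 p4 0 1 0 p8 0 1 1 1 1 1 1
p1 (pos 1,3,5,7,9,11,13,15): XOR of data positions = 1⊕0⊕0⊕0⊕1⊕1⊕1 = 0
p2 (pos 2,3,6,7,10,11,14,15): XOR of data positions = 1⊕1⊕0⊕1⊕1⊕1⊕1 = 0
p4 (pos 4,5,6,7,12,13,14,15): XOR of data positions = 0⊕1⊕0⊕1⊕1⊕1⊕1 = 1
p8 (pos 8,9,10,11,12,13,14,15): XOR of data positions = 0⊕1⊕1⊕1⊕1⊕1⊕1 = 0
Codeword: 001101000111111

001101000111111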